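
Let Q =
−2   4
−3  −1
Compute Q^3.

Q^2 = [[−8, −12], [9, −11]]
Q^3 = [[52, −20], [15, 47]]

[[52, −20], [15, 47]]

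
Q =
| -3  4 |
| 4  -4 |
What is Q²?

[[25, -28], [-28, 32]]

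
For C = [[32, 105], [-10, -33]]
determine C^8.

tr C = -1 and det C = -6, so the characteristic polynomial is λ² − (-1)λ + (-6) with roots 2 and -3.
Eigenvectors give P = [[-7, 3], [2, -1]] with P⁻¹ = [[-1, -3], [-2, -7]], and C = P·diag(2, -3)·P⁻¹.
Then C^8 = P·diag(256, 6561)·P⁻¹ = [[-1792, 19683], [512, -6561]] · [[-1, -3], [-2, -7]] = [[-37574, -132405], [12610, 44391]].

[[-37574, -132405], [12610, 44391]]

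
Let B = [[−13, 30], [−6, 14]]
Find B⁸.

[[−1019, 2550], [−510, 1276]]

tr B = 1 and det B = −2, so the characteristic polynomial is λ² − (1)λ + (−2) with roots −1 and 2.
Eigenvectors give P = [[5, −2], [2, −1]] with P⁻¹ = [[1, −2], [2, −5]], and B = P·diag(−1, 2)·P⁻¹.
Then B⁸ = P·diag(1, 256)·P⁻¹ = [[5, −512], [2, −256]] · [[1, −2], [2, −5]] = [[−1019, 2550], [−510, 1276]].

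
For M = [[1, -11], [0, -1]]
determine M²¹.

[[1, -11], [0, -1]]

M² = I (check: tr M = 0 and det M = -1), so M²¹ = M since 21 is odd.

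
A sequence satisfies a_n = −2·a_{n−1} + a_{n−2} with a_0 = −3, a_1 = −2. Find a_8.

With companion matrix T = [[−2, 1], [1, 0]], [a_n, a_{n−1}]ᵀ = T·[a_{n−1}, a_{n−2}]ᵀ, so [a_8, a_7]ᵀ = T⁷·[a_1, a_0]ᵀ.
T⁷ = [[−408, 169], [169, −70]], giving [a_8, a_7]ᵀ = [[309], [−128]].

309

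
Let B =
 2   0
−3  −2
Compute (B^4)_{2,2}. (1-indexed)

16

B^2 = [[4, 0], [0, 4]]
B^3 = [[8, 0], [−12, −8]]
B^4 = [[16, 0], [0, 16]]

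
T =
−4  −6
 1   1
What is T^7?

tr T = −3 and det T = 2, so the characteristic polynomial is λ² − (−3)λ + (2) with roots −1 and −2.
Eigenvectors give P = [[−2, −3], [1, 1]] with P⁻¹ = [[1, 3], [−1, −2]], and T = P·diag(−1, −2)·P⁻¹.
Then T^7 = P·diag(−1, −128)·P⁻¹ = [[2, 384], [−1, −128]] · [[1, 3], [−1, −2]] = [[−382, −762], [127, 253]].

[[−382, −762], [127, 253]]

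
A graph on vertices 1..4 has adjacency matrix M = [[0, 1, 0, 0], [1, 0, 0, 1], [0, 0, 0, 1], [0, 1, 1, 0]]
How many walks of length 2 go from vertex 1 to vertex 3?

0

The number of length-2 walks from vertex 1 to vertex 3 is entry (1,3) of M², where M is the adjacency matrix.
M² = [[1, 0, 0, 1], [0, 2, 1, 0], [0, 1, 1, 0], [1, 0, 0, 2]]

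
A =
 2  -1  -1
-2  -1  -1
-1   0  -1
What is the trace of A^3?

A^2 = [[7, -1, 0], [-1, 3, 4], [-1, 1, 2]]
A^3 = [[16, -6, -6], [-12, -2, -6], [-6, 0, -2]]

12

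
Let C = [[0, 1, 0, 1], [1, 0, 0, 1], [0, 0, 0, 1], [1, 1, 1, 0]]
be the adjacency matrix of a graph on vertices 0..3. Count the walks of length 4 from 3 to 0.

6

The number of length-4 walks from vertex 3 to vertex 0 is entry (3,0) of C^4, where C is the adjacency matrix.
C^2 = [[2, 1, 1, 1], [1, 2, 1, 1], [1, 1, 1, 0], [1, 1, 0, 3]]
C^3 = [[2, 3, 1, 4], [3, 2, 1, 4], [1, 1, 0, 3], [4, 4, 3, 2]]
C^4 = [[7, 6, 4, 6], [6, 7, 4, 6], [4, 4, 3, 2], [6, 6, 2, 11]]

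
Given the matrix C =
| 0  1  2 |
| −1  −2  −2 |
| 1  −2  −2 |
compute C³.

C² = [[1, −6, −6], [0, 7, 6], [0, 9, 10]]
C³ = [[0, 25, 26], [−1, −26, −26], [1, −38, −38]]

[[0, 25, 26], [−1, −26, −26], [1, −38, −38]]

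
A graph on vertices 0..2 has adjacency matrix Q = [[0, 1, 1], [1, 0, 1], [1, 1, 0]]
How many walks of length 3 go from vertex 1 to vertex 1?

The number of length-3 walks from vertex 1 to vertex 1 is entry (1,1) of Q³, where Q is the adjacency matrix.
Q² = [[2, 1, 1], [1, 2, 1], [1, 1, 2]]
Q³ = [[2, 3, 3], [3, 2, 3], [3, 3, 2]]

2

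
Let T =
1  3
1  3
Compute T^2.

[[4, 12], [4, 12]]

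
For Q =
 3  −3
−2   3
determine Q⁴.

[[441, −540], [−360, 441]]

Q² = [[15, −18], [−12, 15]]
Q³ = [[81, −99], [−66, 81]]
Q⁴ = [[441, −540], [−360, 441]]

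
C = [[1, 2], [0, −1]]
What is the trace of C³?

0

C² = [[1, 0], [0, 1]]
C³ = [[1, 2], [0, −1]]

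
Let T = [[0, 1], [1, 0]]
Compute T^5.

[[0, 1], [1, 0]]

T² = I (check: tr T = 0 and det T = -1), so T^5 = T since 5 is odd.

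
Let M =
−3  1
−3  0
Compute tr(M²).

3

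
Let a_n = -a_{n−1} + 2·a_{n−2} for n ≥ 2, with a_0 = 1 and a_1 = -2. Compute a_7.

With companion matrix B = [[-1, 2], [1, 0]], [a_n, a_{n−1}]ᵀ = B·[a_{n−1}, a_{n−2}]ᵀ, so [a_7, a_6]ᵀ = B⁶·[a_1, a_0]ᵀ.
B⁶ = [[43, -42], [-21, 22]], giving [a_7, a_6]ᵀ = [[-128], [64]].

-128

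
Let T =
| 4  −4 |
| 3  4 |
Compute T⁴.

T² = [[4, −32], [24, 4]]
T³ = [[−80, −144], [108, −80]]
T⁴ = [[−752, −256], [192, −752]]

[[−752, −256], [192, −752]]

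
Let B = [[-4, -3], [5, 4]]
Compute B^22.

[[1, 0], [0, 1]]

B² = I (check: tr B = 0 and det B = -1), so B^22 = I since 22 is even.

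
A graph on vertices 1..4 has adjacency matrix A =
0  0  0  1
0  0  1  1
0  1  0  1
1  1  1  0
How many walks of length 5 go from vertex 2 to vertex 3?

The number of length-5 walks from vertex 2 to vertex 3 is entry (2,3) of A⁵, where A is the adjacency matrix.
A² = [[1, 1, 1, 0], [1, 2, 1, 1], [1, 1, 2, 1], [0, 1, 1, 3]]
A³ = [[0, 1, 1, 3], [1, 2, 3, 4], [1, 3, 2, 4], [3, 4, 4, 2]]
A⁴ = [[3, 4, 4, 2], [4, 7, 6, 6], [4, 6, 7, 6], [2, 6, 6, 11]]
A⁵ = [[2, 6, 6, 11], [6, 12, 13, 17], [6, 13, 12, 17], [11, 17, 17, 14]]

13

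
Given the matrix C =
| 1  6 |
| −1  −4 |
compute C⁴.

tr C = −3 and det C = 2, so the characteristic polynomial is λ² − (−3)λ + (2) with roots −1 and −2.
Eigenvectors give P = [[−3, 2], [1, −1]] with P⁻¹ = [[−1, −2], [−1, −3]], and C = P·diag(−1, −2)·P⁻¹.
Then C⁴ = P·diag(1, 16)·P⁻¹ = [[−3, 32], [1, −16]] · [[−1, −2], [−1, −3]] = [[−29, −90], [15, 46]].

[[−29, −90], [15, 46]]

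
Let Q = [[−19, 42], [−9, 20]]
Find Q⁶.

[[−377, 882], [−189, 442]]

tr Q = 1 and det Q = −2, so the characteristic polynomial is λ² − (1)λ + (−2) with roots 2 and −1.
Eigenvectors give P = [[2, −7], [1, −3]] with P⁻¹ = [[−3, 7], [−1, 2]], and Q = P·diag(2, −1)·P⁻¹.
Then Q⁶ = P·diag(64, 1)·P⁻¹ = [[128, −7], [64, −3]] · [[−3, 7], [−1, 2]] = [[−377, 882], [−189, 442]].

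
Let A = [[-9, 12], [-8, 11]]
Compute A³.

tr A = 2 and det A = -3, so the characteristic polynomial is λ² − (2)λ + (-3) with roots -1 and 3.
Eigenvectors give P = [[-3, -1], [-2, -1]] with P⁻¹ = [[-1, 1], [2, -3]], and A = P·diag(-1, 3)·P⁻¹.
Then A³ = P·diag(-1, 27)·P⁻¹ = [[3, -27], [2, -27]] · [[-1, 1], [2, -3]] = [[-57, 84], [-56, 83]].

[[-57, 84], [-56, 83]]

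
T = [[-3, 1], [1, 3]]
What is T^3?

T^2 = [[10, 0], [0, 10]]
T^3 = [[-30, 10], [10, 30]]

[[-30, 10], [10, 30]]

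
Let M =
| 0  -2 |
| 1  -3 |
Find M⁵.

tr M = -3 and det M = 2, so the characteristic polynomial is λ² − (-3)λ + (2) with roots -1 and -2.
Eigenvectors give P = [[-2, -1], [-1, -1]] with P⁻¹ = [[-1, 1], [1, -2]], and M = P·diag(-1, -2)·P⁻¹.
Then M⁵ = P·diag(-1, -32)·P⁻¹ = [[2, 32], [1, 32]] · [[-1, 1], [1, -2]] = [[30, -62], [31, -63]].

[[30, -62], [31, -63]]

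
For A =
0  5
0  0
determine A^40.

A is strictly triangular, hence nilpotent: A^2 = 0, so A^40 = 0.

[[0, 0], [0, 0]]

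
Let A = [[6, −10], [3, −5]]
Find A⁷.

[[6, −10], [3, −5]]

A² = A (a projection; rank 1, trace 1), so A⁷ = A.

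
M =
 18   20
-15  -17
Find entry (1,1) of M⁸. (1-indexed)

tr M = 1 and det M = -6, so the characteristic polynomial is λ² − (1)λ + (-6) with roots -2 and 3.
Eigenvectors give P = [[-1, 4], [1, -3]] with P⁻¹ = [[3, 4], [1, 1]], and M = P·diag(-2, 3)·P⁻¹.
Then M⁸ = P·diag(256, 6561)·P⁻¹ = [[-256, 26244], [256, -19683]] · [[3, 4], [1, 1]] = [[25476, 25220], [-18915, -18659]].

25476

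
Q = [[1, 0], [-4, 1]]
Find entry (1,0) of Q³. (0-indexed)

Q = I + N where N = [[0, 0], [-4, 0]] is strictly lower-triangular, so N² = 0.
(I + N)³ = I + 3·N = [[1, 0], [-12, 1]].

-12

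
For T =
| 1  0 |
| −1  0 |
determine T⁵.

T² = T (a projection; rank 1, trace 1), so T⁵ = T.

[[1, 0], [−1, 0]]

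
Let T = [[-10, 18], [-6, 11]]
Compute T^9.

tr T = 1 and det T = -2, so the characteristic polynomial is λ² − (1)λ + (-2) with roots -1 and 2.
Eigenvectors give P = [[2, -3], [1, -2]] with P⁻¹ = [[2, -3], [1, -2]], and T = P·diag(-1, 2)·P⁻¹.
Then T^9 = P·diag(-1, 512)·P⁻¹ = [[-2, -1536], [-1, -1024]] · [[2, -3], [1, -2]] = [[-1540, 3078], [-1026, 2051]].

[[-1540, 3078], [-1026, 2051]]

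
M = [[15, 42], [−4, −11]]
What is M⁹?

tr M = 4 and det M = 3, so the characteristic polynomial is λ² − (4)λ + (3) with roots 1 and 3.
Eigenvectors give P = [[−3, 7], [1, −2]] with P⁻¹ = [[2, 7], [1, 3]], and M = P·diag(1, 3)·P⁻¹.
Then M⁹ = P·diag(1, 19683)·P⁻¹ = [[−3, 137781], [1, −39366]] · [[2, 7], [1, 3]] = [[137775, 413322], [−39364, −118091]].

[[137775, 413322], [−39364, −118091]]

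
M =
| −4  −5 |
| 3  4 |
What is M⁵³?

M² = I (check: tr M = 0 and det M = −1), so M⁵³ = M since 53 is odd.

[[−4, −5], [3, 4]]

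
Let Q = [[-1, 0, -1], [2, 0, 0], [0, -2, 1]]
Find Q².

[[1, 2, 0], [-2, 0, -2], [-4, -2, 1]]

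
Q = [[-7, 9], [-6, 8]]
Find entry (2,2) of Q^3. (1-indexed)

26

tr Q = 1 and det Q = -2, so the characteristic polynomial is λ² − (1)λ + (-2) with roots -1 and 2.
Eigenvectors give P = [[3, 1], [2, 1]] with P⁻¹ = [[1, -1], [-2, 3]], and Q = P·diag(-1, 2)·P⁻¹.
Then Q^3 = P·diag(-1, 8)·P⁻¹ = [[-3, 8], [-2, 8]] · [[1, -1], [-2, 3]] = [[-19, 27], [-18, 26]].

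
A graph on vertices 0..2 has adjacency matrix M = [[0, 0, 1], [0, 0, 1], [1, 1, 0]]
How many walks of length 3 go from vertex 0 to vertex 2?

2

The number of length-3 walks from vertex 0 to vertex 2 is entry (0,2) of M³, where M is the adjacency matrix.
M² = [[1, 1, 0], [1, 1, 0], [0, 0, 2]]
M³ = [[0, 0, 2], [0, 0, 2], [2, 2, 0]]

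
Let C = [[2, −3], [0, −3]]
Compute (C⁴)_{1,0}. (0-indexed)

C² = [[4, 3], [0, 9]]
C³ = [[8, −21], [0, −27]]
C⁴ = [[16, 39], [0, 81]]

0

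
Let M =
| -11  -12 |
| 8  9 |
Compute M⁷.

tr M = -2 and det M = -3, so the characteristic polynomial is λ² − (-2)λ + (-3) with roots -3 and 1.
Eigenvectors give P = [[3, -1], [-2, 1]] with P⁻¹ = [[1, 1], [2, 3]], and M = P·diag(-3, 1)·P⁻¹.
Then M⁷ = P·diag(-2187, 1)·P⁻¹ = [[-6561, -1], [4374, 1]] · [[1, 1], [2, 3]] = [[-6563, -6564], [4376, 4377]].

[[-6563, -6564], [4376, 4377]]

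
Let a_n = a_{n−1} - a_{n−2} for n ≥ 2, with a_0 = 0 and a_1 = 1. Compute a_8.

With companion matrix M = [[1, -1], [1, 0]], [a_n, a_{n−1}]ᵀ = M·[a_{n−1}, a_{n−2}]ᵀ, so [a_8, a_7]ᵀ = M⁷·[a_1, a_0]ᵀ.
M⁷ = [[1, -1], [1, 0]], giving [a_8, a_7]ᵀ = [[1], [1]].

1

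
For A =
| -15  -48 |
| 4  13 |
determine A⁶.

tr A = -2 and det A = -3, so the characteristic polynomial is λ² − (-2)λ + (-3) with roots 1 and -3.
Eigenvectors give P = [[3, 4], [-1, -1]] with P⁻¹ = [[-1, -4], [1, 3]], and A = P·diag(1, -3)·P⁻¹.
Then A⁶ = P·diag(1, 729)·P⁻¹ = [[3, 2916], [-1, -729]] · [[-1, -4], [1, 3]] = [[2913, 8736], [-728, -2183]].

[[2913, 8736], [-728, -2183]]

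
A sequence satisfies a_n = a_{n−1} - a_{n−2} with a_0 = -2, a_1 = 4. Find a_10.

With companion matrix M = [[1, -1], [1, 0]], [a_n, a_{n−1}]ᵀ = M·[a_{n−1}, a_{n−2}]ᵀ, so [a_10, a_9]ᵀ = M^9·[a_1, a_0]ᵀ.
M^9 = [[-1, 0], [0, -1]], giving [a_10, a_9]ᵀ = [[-4], [2]].

-4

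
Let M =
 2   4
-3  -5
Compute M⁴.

tr M = -3 and det M = 2, so the characteristic polynomial is λ² − (-3)λ + (2) with roots -1 and -2.
Eigenvectors give P = [[4, -1], [-3, 1]] with P⁻¹ = [[1, 1], [3, 4]], and M = P·diag(-1, -2)·P⁻¹.
Then M⁴ = P·diag(1, 16)·P⁻¹ = [[4, -16], [-3, 16]] · [[1, 1], [3, 4]] = [[-44, -60], [45, 61]].

[[-44, -60], [45, 61]]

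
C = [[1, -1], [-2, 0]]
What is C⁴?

[[11, -5], [-10, 6]]

C² = [[3, -1], [-2, 2]]
C³ = [[5, -3], [-6, 2]]
C⁴ = [[11, -5], [-10, 6]]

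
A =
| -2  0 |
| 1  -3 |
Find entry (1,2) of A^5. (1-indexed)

0

tr A = -5 and det A = 6, so the characteristic polynomial is λ² − (-5)λ + (6) with roots -2 and -3.
Eigenvectors give P = [[1, 0], [1, -1]] with P⁻¹ = [[1, 0], [1, -1]], and A = P·diag(-2, -3)·P⁻¹.
Then A^5 = P·diag(-32, -243)·P⁻¹ = [[-32, 0], [-32, 243]] · [[1, 0], [1, -1]] = [[-32, 0], [211, -243]].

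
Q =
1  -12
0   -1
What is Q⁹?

Q² = I (check: tr Q = 0 and det Q = -1), so Q⁹ = Q since 9 is odd.

[[1, -12], [0, -1]]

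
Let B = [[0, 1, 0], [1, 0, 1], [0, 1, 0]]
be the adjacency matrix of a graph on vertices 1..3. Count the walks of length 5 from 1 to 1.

The number of length-5 walks from vertex 1 to vertex 1 is entry (1,1) of B⁵, where B is the adjacency matrix.
B² = [[1, 0, 1], [0, 2, 0], [1, 0, 1]]
B³ = [[0, 2, 0], [2, 0, 2], [0, 2, 0]]
B⁴ = [[2, 0, 2], [0, 4, 0], [2, 0, 2]]
B⁵ = [[0, 4, 0], [4, 0, 4], [0, 4, 0]]

0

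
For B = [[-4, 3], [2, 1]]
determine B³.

B² = [[22, -9], [-6, 7]]
B³ = [[-106, 57], [38, -11]]

[[-106, 57], [38, -11]]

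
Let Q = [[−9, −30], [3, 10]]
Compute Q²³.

[[−9, −30], [3, 10]]

Q² = Q (a projection; rank 1, trace 1), so Q²³ = Q.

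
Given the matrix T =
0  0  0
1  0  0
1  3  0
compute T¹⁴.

T is strictly triangular, hence nilpotent: T³ = 0, so T¹⁴ = 0.

[[0, 0, 0], [0, 0, 0], [0, 0, 0]]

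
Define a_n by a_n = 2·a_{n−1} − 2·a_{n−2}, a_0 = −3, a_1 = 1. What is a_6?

−32

With companion matrix Q = [[2, −2], [1, 0]], [a_n, a_{n−1}]ᵀ = Q·[a_{n−1}, a_{n−2}]ᵀ, so [a_6, a_5]ᵀ = Q⁵·[a_1, a_0]ᵀ.
Q⁵ = [[−8, 8], [−4, 0]], giving [a_6, a_5]ᵀ = [[−32], [−4]].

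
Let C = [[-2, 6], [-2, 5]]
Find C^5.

[[-92, 186], [-62, 125]]

tr C = 3 and det C = 2, so the characteristic polynomial is λ² − (3)λ + (2) with roots 1 and 2.
Eigenvectors give P = [[-2, 3], [-1, 2]] with P⁻¹ = [[-2, 3], [-1, 2]], and C = P·diag(1, 2)·P⁻¹.
Then C^5 = P·diag(1, 32)·P⁻¹ = [[-2, 96], [-1, 64]] · [[-2, 3], [-1, 2]] = [[-92, 186], [-62, 125]].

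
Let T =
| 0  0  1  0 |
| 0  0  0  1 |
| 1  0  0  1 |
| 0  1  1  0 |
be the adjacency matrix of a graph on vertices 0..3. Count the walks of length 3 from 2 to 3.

The number of length-3 walks from vertex 2 to vertex 3 is entry (2,3) of T³, where T is the adjacency matrix.
T² = [[1, 0, 0, 1], [0, 1, 1, 0], [0, 1, 2, 0], [1, 0, 0, 2]]
T³ = [[0, 1, 2, 0], [1, 0, 0, 2], [2, 0, 0, 3], [0, 2, 3, 0]]

3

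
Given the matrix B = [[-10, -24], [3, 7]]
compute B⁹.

[[-4600, -12264], [1533, 4087]]

tr B = -3 and det B = 2, so the characteristic polynomial is λ² − (-3)λ + (2) with roots -2 and -1.
Eigenvectors give P = [[-3, 8], [1, -3]] with P⁻¹ = [[-3, -8], [-1, -3]], and B = P·diag(-2, -1)·P⁻¹.
Then B⁹ = P·diag(-512, -1)·P⁻¹ = [[1536, -8], [-512, 3]] · [[-3, -8], [-1, -3]] = [[-4600, -12264], [1533, 4087]].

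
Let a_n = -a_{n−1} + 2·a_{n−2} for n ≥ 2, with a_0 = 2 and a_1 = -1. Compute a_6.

65

With companion matrix C = [[-1, 2], [1, 0]], [a_n, a_{n−1}]ᵀ = C·[a_{n−1}, a_{n−2}]ᵀ, so [a_6, a_5]ᵀ = C⁵·[a_1, a_0]ᵀ.
C⁵ = [[-21, 22], [11, -10]], giving [a_6, a_5]ᵀ = [[65], [-31]].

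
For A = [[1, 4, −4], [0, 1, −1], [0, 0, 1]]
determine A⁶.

A = I + N where N = [[0, 4, −4], [0, 0, −1], [0, 0, 0]] is strictly upper-triangular, so N³ = 0.
(I + N)⁶ = I + 6·N + 15·N² = [[1, 24, −84], [0, 1, −6], [0, 0, 1]].

[[1, 24, −84], [0, 1, −6], [0, 0, 1]]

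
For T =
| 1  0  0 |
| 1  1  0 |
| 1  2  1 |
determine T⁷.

T = I + N where N = [[0, 0, 0], [1, 0, 0], [1, 2, 0]] is strictly lower-triangular, so N³ = 0.
(I + N)⁷ = I + 7·N + 21·N² = [[1, 0, 0], [7, 1, 0], [49, 14, 1]].

[[1, 0, 0], [7, 1, 0], [49, 14, 1]]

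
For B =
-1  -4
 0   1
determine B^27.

[[-1, -4], [0, 1]]

B² = I (check: tr B = 0 and det B = -1), so B^27 = B since 27 is odd.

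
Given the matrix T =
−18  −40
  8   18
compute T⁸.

[[256, 0], [0, 256]]

tr T = 0 and det T = −4, so the characteristic polynomial is λ² − (0)λ + (−4) with roots −2 and 2.
Eigenvectors give P = [[−5, −2], [2, 1]] with P⁻¹ = [[−1, −2], [2, 5]], and T = P·diag(−2, 2)·P⁻¹.
Then T⁸ = P·diag(256, 256)·P⁻¹ = [[−1280, −512], [512, 256]] · [[−1, −2], [2, 5]] = [[256, 0], [0, 256]].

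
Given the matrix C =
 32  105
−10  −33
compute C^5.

tr C = −1 and det C = −6, so the characteristic polynomial is λ² − (−1)λ + (−6) with roots 2 and −3.
Eigenvectors give P = [[−7, 3], [2, −1]] with P⁻¹ = [[−1, −3], [−2, −7]], and C = P·diag(2, −3)·P⁻¹.
Then C^5 = P·diag(32, −243)·P⁻¹ = [[−224, −729], [64, 243]] · [[−1, −3], [−2, −7]] = [[1682, 5775], [−550, −1893]].

[[1682, 5775], [−550, −1893]]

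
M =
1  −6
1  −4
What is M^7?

tr M = −3 and det M = 2, so the characteristic polynomial is λ² − (−3)λ + (2) with roots −1 and −2.
Eigenvectors give P = [[−3, 2], [−1, 1]] with P⁻¹ = [[−1, 2], [−1, 3]], and M = P·diag(−1, −2)·P⁻¹.
Then M^7 = P·diag(−1, −128)·P⁻¹ = [[3, −256], [1, −128]] · [[−1, 2], [−1, 3]] = [[253, −762], [127, −382]].

[[253, −762], [127, −382]]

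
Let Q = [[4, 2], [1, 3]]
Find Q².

[[18, 14], [7, 11]]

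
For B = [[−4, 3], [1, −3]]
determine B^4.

[[508, −651], [−217, 291]]

B^2 = [[19, −21], [−7, 12]]
B^3 = [[−97, 120], [40, −57]]
B^4 = [[508, −651], [−217, 291]]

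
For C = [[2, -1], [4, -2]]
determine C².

[[0, 0], [0, 0]]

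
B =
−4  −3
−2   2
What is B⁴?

[[508, 192], [128, 124]]

B² = [[22, 6], [4, 10]]
B³ = [[−100, −54], [−36, 8]]
B⁴ = [[508, 192], [128, 124]]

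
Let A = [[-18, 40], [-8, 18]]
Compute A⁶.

[[64, 0], [0, 64]]

tr A = 0 and det A = -4, so the characteristic polynomial is λ² − (0)λ + (-4) with roots 2 and -2.
Eigenvectors give P = [[2, 5], [1, 2]] with P⁻¹ = [[-2, 5], [1, -2]], and A = P·diag(2, -2)·P⁻¹.
Then A⁶ = P·diag(64, 64)·P⁻¹ = [[128, 320], [64, 128]] · [[-2, 5], [1, -2]] = [[64, 0], [0, 64]].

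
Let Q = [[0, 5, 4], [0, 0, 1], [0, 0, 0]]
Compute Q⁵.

Q is strictly triangular, hence nilpotent: Q³ = 0, so Q⁵ = 0.

[[0, 0, 0], [0, 0, 0], [0, 0, 0]]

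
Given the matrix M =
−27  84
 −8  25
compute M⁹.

[[−137787, 413364], [−39368, 118105]]

tr M = −2 and det M = −3, so the characteristic polynomial is λ² − (−2)λ + (−3) with roots 1 and −3.
Eigenvectors give P = [[3, 7], [1, 2]] with P⁻¹ = [[−2, 7], [1, −3]], and M = P·diag(1, −3)·P⁻¹.
Then M⁹ = P·diag(1, −19683)·P⁻¹ = [[3, −137781], [1, −39366]] · [[−2, 7], [1, −3]] = [[−137787, 413364], [−39368, 118105]].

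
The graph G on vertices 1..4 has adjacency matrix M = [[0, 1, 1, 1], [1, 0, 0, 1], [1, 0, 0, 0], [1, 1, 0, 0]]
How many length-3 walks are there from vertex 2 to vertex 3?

1

The number of length-3 walks from vertex 2 to vertex 3 is entry (2,3) of M³, where M is the adjacency matrix.
M² = [[3, 1, 0, 1], [1, 2, 1, 1], [0, 1, 1, 1], [1, 1, 1, 2]]
M³ = [[2, 4, 3, 4], [4, 2, 1, 3], [3, 1, 0, 1], [4, 3, 1, 2]]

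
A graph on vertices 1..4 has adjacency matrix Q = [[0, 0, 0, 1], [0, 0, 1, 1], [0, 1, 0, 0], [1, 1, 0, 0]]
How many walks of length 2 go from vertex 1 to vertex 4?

0

The number of length-2 walks from vertex 1 to vertex 4 is entry (1,4) of Q², where Q is the adjacency matrix.
Q² = [[1, 1, 0, 0], [1, 2, 0, 0], [0, 0, 1, 1], [0, 0, 1, 2]]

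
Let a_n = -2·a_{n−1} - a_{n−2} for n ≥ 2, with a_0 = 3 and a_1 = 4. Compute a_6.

With companion matrix C = [[-2, -1], [1, 0]], [a_n, a_{n−1}]ᵀ = C·[a_{n−1}, a_{n−2}]ᵀ, so [a_6, a_5]ᵀ = C⁵·[a_1, a_0]ᵀ.
C⁵ = [[-6, -5], [5, 4]], giving [a_6, a_5]ᵀ = [[-39], [32]].

-39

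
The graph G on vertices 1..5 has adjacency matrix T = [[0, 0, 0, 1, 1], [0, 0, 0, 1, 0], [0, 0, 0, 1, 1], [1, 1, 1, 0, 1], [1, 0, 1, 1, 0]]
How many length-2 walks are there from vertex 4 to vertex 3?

1

The number of length-2 walks from vertex 4 to vertex 3 is entry (4,3) of T², where T is the adjacency matrix.
T² = [[2, 1, 2, 1, 1], [1, 1, 1, 0, 1], [2, 1, 2, 1, 1], [1, 0, 1, 4, 2], [1, 1, 1, 2, 3]]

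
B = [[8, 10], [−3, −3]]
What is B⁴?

[[406, 650], [−195, −309]]

tr B = 5 and det B = 6, so the characteristic polynomial is λ² − (5)λ + (6) with roots 2 and 3.
Eigenvectors give P = [[−5, −2], [3, 1]] with P⁻¹ = [[1, 2], [−3, −5]], and B = P·diag(2, 3)·P⁻¹.
Then B⁴ = P·diag(16, 81)·P⁻¹ = [[−80, −162], [48, 81]] · [[1, 2], [−3, −5]] = [[406, 650], [−195, −309]].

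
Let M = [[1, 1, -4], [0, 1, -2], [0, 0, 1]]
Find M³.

M = I + N where N = [[0, 1, -4], [0, 0, -2], [0, 0, 0]] is strictly upper-triangular, so N³ = 0.
(I + N)³ = I + 3·N + 3·N² = [[1, 3, -18], [0, 1, -6], [0, 0, 1]].

[[1, 3, -18], [0, 1, -6], [0, 0, 1]]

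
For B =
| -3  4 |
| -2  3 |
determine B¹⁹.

[[-3, 4], [-2, 3]]

B² = I (check: tr B = 0 and det B = -1), so B¹⁹ = B since 19 is odd.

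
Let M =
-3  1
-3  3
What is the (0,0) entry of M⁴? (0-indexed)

36

M² = [[6, 0], [0, 6]]
M³ = [[-18, 6], [-18, 18]]
M⁴ = [[36, 0], [0, 36]]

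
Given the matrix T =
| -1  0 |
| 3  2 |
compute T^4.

tr T = 1 and det T = -2, so the characteristic polynomial is λ² − (1)λ + (-2) with roots -1 and 2.
Eigenvectors give P = [[1, 0], [-1, 1]] with P⁻¹ = [[1, 0], [1, 1]], and T = P·diag(-1, 2)·P⁻¹.
Then T^4 = P·diag(1, 16)·P⁻¹ = [[1, 0], [-1, 16]] · [[1, 0], [1, 1]] = [[1, 0], [15, 16]].

[[1, 0], [15, 16]]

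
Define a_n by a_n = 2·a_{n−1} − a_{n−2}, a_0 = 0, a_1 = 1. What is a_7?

7

With companion matrix Q = [[2, −1], [1, 0]], [a_n, a_{n−1}]ᵀ = Q·[a_{n−1}, a_{n−2}]ᵀ, so [a_7, a_6]ᵀ = Q^6·[a_1, a_0]ᵀ.
Q^6 = [[7, −6], [6, −5]], giving [a_7, a_6]ᵀ = [[7], [6]].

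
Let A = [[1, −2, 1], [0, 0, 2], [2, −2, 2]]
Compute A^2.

[[3, −4, −1], [4, −4, 4], [6, −8, 2]]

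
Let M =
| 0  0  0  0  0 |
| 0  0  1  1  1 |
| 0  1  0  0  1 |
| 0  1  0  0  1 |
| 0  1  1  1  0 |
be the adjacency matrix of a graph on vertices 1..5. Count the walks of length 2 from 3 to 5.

1

The number of length-2 walks from vertex 3 to vertex 5 is entry (3,5) of M^2, where M is the adjacency matrix.
M^2 = [[0, 0, 0, 0, 0], [0, 3, 1, 1, 2], [0, 1, 2, 2, 1], [0, 1, 2, 2, 1], [0, 2, 1, 1, 3]]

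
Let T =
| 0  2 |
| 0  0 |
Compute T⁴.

T is strictly triangular, hence nilpotent: T² = 0, so T⁴ = 0.

[[0, 0], [0, 0]]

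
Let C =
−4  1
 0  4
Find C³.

C² = [[16, 0], [0, 16]]
C³ = [[−64, 16], [0, 64]]

[[−64, 16], [0, 64]]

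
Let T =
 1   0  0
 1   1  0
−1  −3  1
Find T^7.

T = I + N where N = [[0, 0, 0], [1, 0, 0], [−1, −3, 0]] is strictly lower-triangular, so N^3 = 0.
(I + N)^7 = I + 7·N + 21·N^2 = [[1, 0, 0], [7, 1, 0], [−70, −21, 1]].

[[1, 0, 0], [7, 1, 0], [−70, −21, 1]]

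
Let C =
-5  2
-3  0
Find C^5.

[[-665, 422], [-633, 390]]

tr C = -5 and det C = 6, so the characteristic polynomial is λ² − (-5)λ + (6) with roots -2 and -3.
Eigenvectors give P = [[2, 1], [3, 1]] with P⁻¹ = [[-1, 1], [3, -2]], and C = P·diag(-2, -3)·P⁻¹.
Then C^5 = P·diag(-32, -243)·P⁻¹ = [[-64, -243], [-96, -243]] · [[-1, 1], [3, -2]] = [[-665, 422], [-633, 390]].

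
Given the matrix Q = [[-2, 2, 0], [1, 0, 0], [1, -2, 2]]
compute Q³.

Q² = [[6, -4, 0], [-2, 2, 0], [-2, -2, 4]]
Q³ = [[-16, 12, 0], [6, -4, 0], [6, -12, 8]]

[[-16, 12, 0], [6, -4, 0], [6, -12, 8]]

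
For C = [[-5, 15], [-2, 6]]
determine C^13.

[[-5, 15], [-2, 6]]

C² = C (a projection; rank 1, trace 1), so C^13 = C.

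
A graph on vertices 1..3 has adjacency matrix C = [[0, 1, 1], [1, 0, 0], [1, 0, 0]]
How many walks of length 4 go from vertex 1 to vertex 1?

4

The number of length-4 walks from vertex 1 to vertex 1 is entry (1,1) of C⁴, where C is the adjacency matrix.
C² = [[2, 0, 0], [0, 1, 1], [0, 1, 1]]
C³ = [[0, 2, 2], [2, 0, 0], [2, 0, 0]]
C⁴ = [[4, 0, 0], [0, 2, 2], [0, 2, 2]]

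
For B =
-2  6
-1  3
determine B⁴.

B² = B (a projection; rank 1, trace 1), so B⁴ = B.

[[-2, 6], [-1, 3]]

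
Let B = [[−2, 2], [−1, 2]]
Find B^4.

B^2 = [[2, 0], [0, 2]]
B^3 = [[−4, 4], [−2, 4]]
B^4 = [[4, 0], [0, 4]]

[[4, 0], [0, 4]]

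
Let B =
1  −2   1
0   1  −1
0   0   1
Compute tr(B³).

3

B = I + N where N = [[0, −2, 1], [0, 0, −1], [0, 0, 0]] is strictly upper-triangular, so N³ = 0.
(I + N)³ = I + 3·N + 3·N² = [[1, −6, 9], [0, 1, −3], [0, 0, 1]].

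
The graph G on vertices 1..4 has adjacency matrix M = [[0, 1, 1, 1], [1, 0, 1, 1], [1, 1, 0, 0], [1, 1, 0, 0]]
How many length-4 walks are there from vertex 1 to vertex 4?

The number of length-4 walks from vertex 1 to vertex 4 is entry (1,4) of M⁴, where M is the adjacency matrix.
M² = [[3, 2, 1, 1], [2, 3, 1, 1], [1, 1, 2, 2], [1, 1, 2, 2]]
M³ = [[4, 5, 5, 5], [5, 4, 5, 5], [5, 5, 2, 2], [5, 5, 2, 2]]
M⁴ = [[15, 14, 9, 9], [14, 15, 9, 9], [9, 9, 10, 10], [9, 9, 10, 10]]

9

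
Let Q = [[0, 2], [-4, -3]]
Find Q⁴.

[[-8, 42], [-84, -71]]

Q² = [[-8, -6], [12, 1]]
Q³ = [[24, 2], [-4, 21]]
Q⁴ = [[-8, 42], [-84, -71]]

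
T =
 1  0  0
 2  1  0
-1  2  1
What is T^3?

T = I + N where N = [[0, 0, 0], [2, 0, 0], [-1, 2, 0]] is strictly lower-triangular, so N^3 = 0.
(I + N)^3 = I + 3·N + 3·N^2 = [[1, 0, 0], [6, 1, 0], [9, 6, 1]].

[[1, 0, 0], [6, 1, 0], [9, 6, 1]]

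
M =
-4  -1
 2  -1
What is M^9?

tr M = -5 and det M = 6, so the characteristic polynomial is λ² − (-5)λ + (6) with roots -2 and -3.
Eigenvectors give P = [[-1, -1], [2, 1]] with P⁻¹ = [[1, 1], [-2, -1]], and M = P·diag(-2, -3)·P⁻¹.
Then M^9 = P·diag(-512, -19683)·P⁻¹ = [[512, 19683], [-1024, -19683]] · [[1, 1], [-2, -1]] = [[-38854, -19171], [38342, 18659]].

[[-38854, -19171], [38342, 18659]]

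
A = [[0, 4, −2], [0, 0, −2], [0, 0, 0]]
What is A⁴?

[[0, 0, 0], [0, 0, 0], [0, 0, 0]]

A is strictly triangular, hence nilpotent: A³ = 0, so A⁴ = 0.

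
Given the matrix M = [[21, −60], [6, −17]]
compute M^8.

tr M = 4 and det M = 3, so the characteristic polynomial is λ² − (4)λ + (3) with roots 1 and 3.
Eigenvectors give P = [[−3, 10], [−1, 3]] with P⁻¹ = [[3, −10], [1, −3]], and M = P·diag(1, 3)·P⁻¹.
Then M^8 = P·diag(1, 6561)·P⁻¹ = [[−3, 65610], [−1, 19683]] · [[3, −10], [1, −3]] = [[65601, −196800], [19680, −59039]].

[[65601, −196800], [19680, −59039]]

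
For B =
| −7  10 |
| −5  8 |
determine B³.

[[−43, 70], [−35, 62]]

tr B = 1 and det B = −6, so the characteristic polynomial is λ² − (1)λ + (−6) with roots −2 and 3.
Eigenvectors give P = [[−2, 1], [−1, 1]] with P⁻¹ = [[−1, 1], [−1, 2]], and B = P·diag(−2, 3)·P⁻¹.
Then B³ = P·diag(−8, 27)·P⁻¹ = [[16, 27], [8, 27]] · [[−1, 1], [−1, 2]] = [[−43, 70], [−35, 62]].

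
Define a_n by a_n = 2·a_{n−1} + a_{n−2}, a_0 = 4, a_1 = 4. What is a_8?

With companion matrix B = [[2, 1], [1, 0]], [a_n, a_{n−1}]ᵀ = B·[a_{n−1}, a_{n−2}]ᵀ, so [a_8, a_7]ᵀ = B⁷·[a_1, a_0]ᵀ.
B⁷ = [[408, 169], [169, 70]], giving [a_8, a_7]ᵀ = [[2308], [956]].

2308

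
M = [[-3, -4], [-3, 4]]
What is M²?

[[21, -4], [-3, 28]]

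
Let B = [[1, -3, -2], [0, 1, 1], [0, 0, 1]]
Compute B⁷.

B = I + N where N = [[0, -3, -2], [0, 0, 1], [0, 0, 0]] is strictly upper-triangular, so N³ = 0.
(I + N)⁷ = I + 7·N + 21·N² = [[1, -21, -77], [0, 1, 7], [0, 0, 1]].

[[1, -21, -77], [0, 1, 7], [0, 0, 1]]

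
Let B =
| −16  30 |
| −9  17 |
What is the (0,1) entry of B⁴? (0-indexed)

tr B = 1 and det B = −2, so the characteristic polynomial is λ² − (1)λ + (−2) with roots −1 and 2.
Eigenvectors give P = [[2, −5], [1, −3]] with P⁻¹ = [[3, −5], [1, −2]], and B = P·diag(−1, 2)·P⁻¹.
Then B⁴ = P·diag(1, 16)·P⁻¹ = [[2, −80], [1, −48]] · [[3, −5], [1, −2]] = [[−74, 150], [−45, 91]].

150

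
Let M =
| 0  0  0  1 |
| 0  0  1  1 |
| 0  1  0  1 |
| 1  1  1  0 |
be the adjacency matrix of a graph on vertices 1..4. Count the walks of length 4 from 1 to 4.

2

The number of length-4 walks from vertex 1 to vertex 4 is entry (1,4) of M⁴, where M is the adjacency matrix.
M² = [[1, 1, 1, 0], [1, 2, 1, 1], [1, 1, 2, 1], [0, 1, 1, 3]]
M³ = [[0, 1, 1, 3], [1, 2, 3, 4], [1, 3, 2, 4], [3, 4, 4, 2]]
M⁴ = [[3, 4, 4, 2], [4, 7, 6, 6], [4, 6, 7, 6], [2, 6, 6, 11]]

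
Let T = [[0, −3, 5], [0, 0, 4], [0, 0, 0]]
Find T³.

T is strictly triangular, hence nilpotent: T³ = 0, so T³ = 0.

[[0, 0, 0], [0, 0, 0], [0, 0, 0]]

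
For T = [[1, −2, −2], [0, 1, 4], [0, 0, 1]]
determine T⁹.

T = I + N where N = [[0, −2, −2], [0, 0, 4], [0, 0, 0]] is strictly upper-triangular, so N³ = 0.
(I + N)⁹ = I + 9·N + 36·N² = [[1, −18, −306], [0, 1, 36], [0, 0, 1]].

[[1, −18, −306], [0, 1, 36], [0, 0, 1]]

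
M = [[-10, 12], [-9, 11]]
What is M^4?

tr M = 1 and det M = -2, so the characteristic polynomial is λ² − (1)λ + (-2) with roots -1 and 2.
Eigenvectors give P = [[4, 1], [3, 1]] with P⁻¹ = [[1, -1], [-3, 4]], and M = P·diag(-1, 2)·P⁻¹.
Then M^4 = P·diag(1, 16)·P⁻¹ = [[4, 16], [3, 16]] · [[1, -1], [-3, 4]] = [[-44, 60], [-45, 61]].

[[-44, 60], [-45, 61]]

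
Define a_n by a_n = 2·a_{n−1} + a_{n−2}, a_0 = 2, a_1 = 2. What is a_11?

With companion matrix B = [[2, 1], [1, 0]], [a_n, a_{n−1}]ᵀ = B·[a_{n−1}, a_{n−2}]ᵀ, so [a_11, a_10]ᵀ = B^10·[a_1, a_0]ᵀ.
B^10 = [[5741, 2378], [2378, 985]], giving [a_11, a_10]ᵀ = [[16238], [6726]].

16238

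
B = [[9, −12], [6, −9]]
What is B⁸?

[[6561, 0], [0, 6561]]

tr B = 0 and det B = −9, so the characteristic polynomial is λ² − (0)λ + (−9) with roots 3 and −3.
Eigenvectors give P = [[2, 1], [1, 1]] with P⁻¹ = [[1, −1], [−1, 2]], and B = P·diag(3, −3)·P⁻¹.
Then B⁸ = P·diag(6561, 6561)·P⁻¹ = [[13122, 6561], [6561, 6561]] · [[1, −1], [−1, 2]] = [[6561, 0], [0, 6561]].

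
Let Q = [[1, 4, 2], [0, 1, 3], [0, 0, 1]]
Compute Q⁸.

Q = I + N where N = [[0, 4, 2], [0, 0, 3], [0, 0, 0]] is strictly upper-triangular, so N³ = 0.
(I + N)⁸ = I + 8·N + 28·N² = [[1, 32, 352], [0, 1, 24], [0, 0, 1]].

[[1, 32, 352], [0, 1, 24], [0, 0, 1]]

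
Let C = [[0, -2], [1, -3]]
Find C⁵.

[[30, -62], [31, -63]]

tr C = -3 and det C = 2, so the characteristic polynomial is λ² − (-3)λ + (2) with roots -1 and -2.
Eigenvectors give P = [[2, 1], [1, 1]] with P⁻¹ = [[1, -1], [-1, 2]], and C = P·diag(-1, -2)·P⁻¹.
Then C⁵ = P·diag(-1, -32)·P⁻¹ = [[-2, -32], [-1, -32]] · [[1, -1], [-1, 2]] = [[30, -62], [31, -63]].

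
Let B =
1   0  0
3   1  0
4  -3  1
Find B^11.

[[1, 0, 0], [33, 1, 0], [-451, -33, 1]]

B = I + N where N = [[0, 0, 0], [3, 0, 0], [4, -3, 0]] is strictly lower-triangular, so N^3 = 0.
(I + N)^11 = I + 11·N + 55·N^2 = [[1, 0, 0], [33, 1, 0], [-451, -33, 1]].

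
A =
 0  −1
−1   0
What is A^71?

A² = I (check: tr A = 0 and det A = −1), so A^71 = A since 71 is odd.

[[0, −1], [−1, 0]]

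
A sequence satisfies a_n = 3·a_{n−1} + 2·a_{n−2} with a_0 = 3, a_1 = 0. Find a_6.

With companion matrix A = [[3, 2], [1, 0]], [a_n, a_{n−1}]ᵀ = A·[a_{n−1}, a_{n−2}]ᵀ, so [a_6, a_5]ᵀ = A^5·[a_1, a_0]ᵀ.
A^5 = [[495, 278], [139, 78]], giving [a_6, a_5]ᵀ = [[834], [234]].

834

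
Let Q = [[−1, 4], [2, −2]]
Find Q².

[[9, −12], [−6, 12]]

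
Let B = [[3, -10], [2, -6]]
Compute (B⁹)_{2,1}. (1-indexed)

1022

tr B = -3 and det B = 2, so the characteristic polynomial is λ² − (-3)λ + (2) with roots -1 and -2.
Eigenvectors give P = [[5, 2], [2, 1]] with P⁻¹ = [[1, -2], [-2, 5]], and B = P·diag(-1, -2)·P⁻¹.
Then B⁹ = P·diag(-1, -512)·P⁻¹ = [[-5, -1024], [-2, -512]] · [[1, -2], [-2, 5]] = [[2043, -5110], [1022, -2556]].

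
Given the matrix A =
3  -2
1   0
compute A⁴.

[[31, -30], [15, -14]]

tr A = 3 and det A = 2, so the characteristic polynomial is λ² − (3)λ + (2) with roots 2 and 1.
Eigenvectors give P = [[-2, -1], [-1, -1]] with P⁻¹ = [[-1, 1], [1, -2]], and A = P·diag(2, 1)·P⁻¹.
Then A⁴ = P·diag(16, 1)·P⁻¹ = [[-32, -1], [-16, -1]] · [[-1, 1], [1, -2]] = [[31, -30], [15, -14]].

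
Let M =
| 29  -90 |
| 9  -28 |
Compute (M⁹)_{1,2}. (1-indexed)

tr M = 1 and det M = -2, so the characteristic polynomial is λ² − (1)λ + (-2) with roots -1 and 2.
Eigenvectors give P = [[3, 10], [1, 3]] with P⁻¹ = [[-3, 10], [1, -3]], and M = P·diag(-1, 2)·P⁻¹.
Then M⁹ = P·diag(-1, 512)·P⁻¹ = [[-3, 5120], [-1, 1536]] · [[-3, 10], [1, -3]] = [[5129, -15390], [1539, -4618]].

-15390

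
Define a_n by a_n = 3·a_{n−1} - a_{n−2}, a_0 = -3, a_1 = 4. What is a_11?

91139

With companion matrix T = [[3, -1], [1, 0]], [a_n, a_{n−1}]ᵀ = T·[a_{n−1}, a_{n−2}]ᵀ, so [a_11, a_10]ᵀ = T^10·[a_1, a_0]ᵀ.
T^10 = [[17711, -6765], [6765, -2584]], giving [a_11, a_10]ᵀ = [[91139], [34812]].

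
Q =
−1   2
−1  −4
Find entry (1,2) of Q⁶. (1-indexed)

−1330

tr Q = −5 and det Q = 6, so the characteristic polynomial is λ² − (−5)λ + (6) with roots −2 and −3.
Eigenvectors give P = [[−2, −1], [1, 1]] with P⁻¹ = [[−1, −1], [1, 2]], and Q = P·diag(−2, −3)·P⁻¹.
Then Q⁶ = P·diag(64, 729)·P⁻¹ = [[−128, −729], [64, 729]] · [[−1, −1], [1, 2]] = [[−601, −1330], [665, 1394]].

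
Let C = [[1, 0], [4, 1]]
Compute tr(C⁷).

2

C = I + N where N = [[0, 0], [4, 0]] is strictly lower-triangular, so N² = 0.
(I + N)⁷ = I + 7·N = [[1, 0], [28, 1]].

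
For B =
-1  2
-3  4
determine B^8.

[[-509, 510], [-765, 766]]

tr B = 3 and det B = 2, so the characteristic polynomial is λ² − (3)λ + (2) with roots 1 and 2.
Eigenvectors give P = [[-1, 2], [-1, 3]] with P⁻¹ = [[-3, 2], [-1, 1]], and B = P·diag(1, 2)·P⁻¹.
Then B^8 = P·diag(1, 256)·P⁻¹ = [[-1, 512], [-1, 768]] · [[-3, 2], [-1, 1]] = [[-509, 510], [-765, 766]].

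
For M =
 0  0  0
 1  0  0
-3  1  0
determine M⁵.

[[0, 0, 0], [0, 0, 0], [0, 0, 0]]

M is strictly triangular, hence nilpotent: M³ = 0, so M⁵ = 0.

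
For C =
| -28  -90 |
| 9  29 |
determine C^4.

tr C = 1 and det C = -2, so the characteristic polynomial is λ² − (1)λ + (-2) with roots -1 and 2.
Eigenvectors give P = [[10, -3], [-3, 1]] with P⁻¹ = [[1, 3], [3, 10]], and C = P·diag(-1, 2)·P⁻¹.
Then C^4 = P·diag(1, 16)·P⁻¹ = [[10, -48], [-3, 16]] · [[1, 3], [3, 10]] = [[-134, -450], [45, 151]].

[[-134, -450], [45, 151]]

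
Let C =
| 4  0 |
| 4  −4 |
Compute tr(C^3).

C^2 = [[16, 0], [0, 16]]
C^3 = [[64, 0], [64, −64]]

0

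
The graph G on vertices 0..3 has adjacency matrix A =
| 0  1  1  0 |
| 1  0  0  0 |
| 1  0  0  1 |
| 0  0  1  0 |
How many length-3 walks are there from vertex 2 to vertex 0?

3

The number of length-3 walks from vertex 2 to vertex 0 is entry (2,0) of A^3, where A is the adjacency matrix.
A^2 = [[2, 0, 0, 1], [0, 1, 1, 0], [0, 1, 2, 0], [1, 0, 0, 1]]
A^3 = [[0, 2, 3, 0], [2, 0, 0, 1], [3, 0, 0, 2], [0, 1, 2, 0]]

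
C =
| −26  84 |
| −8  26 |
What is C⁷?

[[−1664, 5376], [−512, 1664]]

tr C = 0 and det C = −4, so the characteristic polynomial is λ² − (0)λ + (−4) with roots −2 and 2.
Eigenvectors give P = [[−7, −3], [−2, −1]] with P⁻¹ = [[−1, 3], [2, −7]], and C = P·diag(−2, 2)·P⁻¹.
Then C⁷ = P·diag(−128, 128)·P⁻¹ = [[896, −384], [256, −128]] · [[−1, 3], [2, −7]] = [[−1664, 5376], [−512, 1664]].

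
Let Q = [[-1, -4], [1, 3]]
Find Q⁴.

[[-7, -16], [4, 9]]

Q² = [[-3, -8], [2, 5]]
Q³ = [[-5, -12], [3, 7]]
Q⁴ = [[-7, -16], [4, 9]]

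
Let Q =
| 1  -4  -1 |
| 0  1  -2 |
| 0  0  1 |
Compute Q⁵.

[[1, -20, 75], [0, 1, -10], [0, 0, 1]]

Q = I + N where N = [[0, -4, -1], [0, 0, -2], [0, 0, 0]] is strictly upper-triangular, so N³ = 0.
(I + N)⁵ = I + 5·N + 10·N² = [[1, -20, 75], [0, 1, -10], [0, 0, 1]].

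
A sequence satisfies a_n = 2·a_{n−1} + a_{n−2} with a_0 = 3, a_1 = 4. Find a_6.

With companion matrix M = [[2, 1], [1, 0]], [a_n, a_{n−1}]ᵀ = M·[a_{n−1}, a_{n−2}]ᵀ, so [a_6, a_5]ᵀ = M⁵·[a_1, a_0]ᵀ.
M⁵ = [[70, 29], [29, 12]], giving [a_6, a_5]ᵀ = [[367], [152]].

367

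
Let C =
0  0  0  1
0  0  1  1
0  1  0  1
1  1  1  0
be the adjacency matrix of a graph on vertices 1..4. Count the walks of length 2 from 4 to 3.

The number of length-2 walks from vertex 4 to vertex 3 is entry (4,3) of C², where C is the adjacency matrix.
C² = [[1, 1, 1, 0], [1, 2, 1, 1], [1, 1, 2, 1], [0, 1, 1, 3]]

1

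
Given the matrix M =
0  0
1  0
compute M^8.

[[0, 0], [0, 0]]

M is strictly triangular, hence nilpotent: M^2 = 0, so M^8 = 0.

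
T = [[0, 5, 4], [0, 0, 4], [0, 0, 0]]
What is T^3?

[[0, 0, 0], [0, 0, 0], [0, 0, 0]]

T is strictly triangular, hence nilpotent: T^3 = 0, so T^3 = 0.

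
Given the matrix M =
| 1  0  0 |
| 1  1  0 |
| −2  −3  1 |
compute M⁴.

M = I + N where N = [[0, 0, 0], [1, 0, 0], [−2, −3, 0]] is strictly lower-triangular, so N³ = 0.
(I + N)⁴ = I + 4·N + 6·N² = [[1, 0, 0], [4, 1, 0], [−26, −12, 1]].

[[1, 0, 0], [4, 1, 0], [−26, −12, 1]]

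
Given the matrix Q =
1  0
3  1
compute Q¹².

[[1, 0], [36, 1]]

Q = I + N where N = [[0, 0], [3, 0]] is strictly lower-triangular, so N² = 0.
(I + N)¹² = I + 12·N = [[1, 0], [36, 1]].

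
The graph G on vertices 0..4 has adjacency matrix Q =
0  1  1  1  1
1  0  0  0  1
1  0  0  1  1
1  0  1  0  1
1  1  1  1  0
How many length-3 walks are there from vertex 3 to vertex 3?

6

The number of length-3 walks from vertex 3 to vertex 3 is entry (3,3) of Q^3, where Q is the adjacency matrix.
Q^2 = [[4, 1, 2, 2, 3], [1, 2, 2, 2, 1], [2, 2, 3, 2, 2], [2, 2, 2, 3, 2], [3, 1, 2, 2, 4]]
Q^3 = [[8, 7, 9, 9, 9], [7, 2, 4, 4, 7], [9, 4, 6, 7, 9], [9, 4, 7, 6, 9], [9, 7, 9, 9, 8]]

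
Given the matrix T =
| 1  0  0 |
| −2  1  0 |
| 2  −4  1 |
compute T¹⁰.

[[1, 0, 0], [−20, 1, 0], [380, −40, 1]]

T = I + N where N = [[0, 0, 0], [−2, 0, 0], [2, −4, 0]] is strictly lower-triangular, so N³ = 0.
(I + N)¹⁰ = I + 10·N + 45·N² = [[1, 0, 0], [−20, 1, 0], [380, −40, 1]].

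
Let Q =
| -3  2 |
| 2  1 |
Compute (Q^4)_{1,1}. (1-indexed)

Q^2 = [[13, -4], [-4, 5]]
Q^3 = [[-47, 22], [22, -3]]
Q^4 = [[185, -72], [-72, 41]]

185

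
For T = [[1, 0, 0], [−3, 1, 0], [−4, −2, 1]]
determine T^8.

T = I + N where N = [[0, 0, 0], [−3, 0, 0], [−4, −2, 0]] is strictly lower-triangular, so N^3 = 0.
(I + N)^8 = I + 8·N + 28·N^2 = [[1, 0, 0], [−24, 1, 0], [136, −16, 1]].

[[1, 0, 0], [−24, 1, 0], [136, −16, 1]]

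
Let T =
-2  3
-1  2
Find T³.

T² = I (check: tr T = 0 and det T = -1), so T³ = T since 3 is odd.

[[-2, 3], [-1, 2]]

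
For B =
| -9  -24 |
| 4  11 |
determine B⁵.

tr B = 2 and det B = -3, so the characteristic polynomial is λ² − (2)λ + (-3) with roots 3 and -1.
Eigenvectors give P = [[-2, 3], [1, -1]] with P⁻¹ = [[1, 3], [1, 2]], and B = P·diag(3, -1)·P⁻¹.
Then B⁵ = P·diag(243, -1)·P⁻¹ = [[-486, -3], [243, 1]] · [[1, 3], [1, 2]] = [[-489, -1464], [244, 731]].

[[-489, -1464], [244, 731]]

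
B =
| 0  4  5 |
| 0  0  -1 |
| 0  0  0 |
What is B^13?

[[0, 0, 0], [0, 0, 0], [0, 0, 0]]

B is strictly triangular, hence nilpotent: B^3 = 0, so B^13 = 0.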